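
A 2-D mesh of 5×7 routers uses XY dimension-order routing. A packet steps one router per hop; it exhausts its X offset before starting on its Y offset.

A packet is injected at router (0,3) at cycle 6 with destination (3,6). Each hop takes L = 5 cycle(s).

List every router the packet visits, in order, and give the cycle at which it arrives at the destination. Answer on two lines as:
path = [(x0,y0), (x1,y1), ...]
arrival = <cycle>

#0 — 0,3 | c6
#1 — 1,3 | c11 | E
#2 — 2,3 | c16 | E
#3 — 3,3 | c21 | E
#4 — 3,4 | c26 | N
#5 — 3,5 | c31 | N
#6 — 3,6 | c36 | N

path = [(0,3), (1,3), (2,3), (3,3), (3,4), (3,5), (3,6)]
arrival = 36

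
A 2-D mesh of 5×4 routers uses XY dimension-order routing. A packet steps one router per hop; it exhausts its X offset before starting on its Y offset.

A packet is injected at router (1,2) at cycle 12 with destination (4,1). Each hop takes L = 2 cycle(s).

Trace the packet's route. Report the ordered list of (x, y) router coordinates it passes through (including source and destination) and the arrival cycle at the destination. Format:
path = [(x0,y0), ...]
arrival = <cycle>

path = [(1,2), (2,2), (3,2), (4,2), (4,1)]
arrival = 20

  0. router=(1,2) cycle=12 (inject)
  1. router=(2,2) cycle=14 dir=E
  2. router=(3,2) cycle=16 dir=E
  3. router=(4,2) cycle=18 dir=E
  4. router=(4,1) cycle=20 dir=S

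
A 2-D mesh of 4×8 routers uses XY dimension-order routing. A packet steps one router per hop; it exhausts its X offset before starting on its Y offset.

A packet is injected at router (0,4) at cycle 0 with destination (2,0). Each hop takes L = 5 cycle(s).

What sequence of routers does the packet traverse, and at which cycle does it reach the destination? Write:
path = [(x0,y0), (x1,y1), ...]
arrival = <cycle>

path = [(0,4), (1,4), (2,4), (2,3), (2,2), (2,1), (2,0)]
arrival = 30

  0. router=(0,4) cycle=0 (inject)
  1. router=(1,4) cycle=5 dir=E
  2. router=(2,4) cycle=10 dir=E
  3. router=(2,3) cycle=15 dir=S
  4. router=(2,2) cycle=20 dir=S
  5. router=(2,1) cycle=25 dir=S
  6. router=(2,0) cycle=30 dir=S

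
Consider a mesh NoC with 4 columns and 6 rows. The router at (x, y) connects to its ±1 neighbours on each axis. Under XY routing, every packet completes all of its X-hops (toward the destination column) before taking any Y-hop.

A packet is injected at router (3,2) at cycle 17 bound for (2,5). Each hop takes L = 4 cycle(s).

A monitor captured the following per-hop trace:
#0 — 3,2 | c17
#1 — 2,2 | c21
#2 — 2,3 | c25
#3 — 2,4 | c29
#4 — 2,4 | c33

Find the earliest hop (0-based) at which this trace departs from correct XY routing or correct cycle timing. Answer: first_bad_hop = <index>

[1] (-1,+0) / 4c ⇒ ok
[2] (+0,+1) / 4c ⇒ ok
[3] (+0,+1) / 4c ⇒ ok
[4] (+0,+0) / 4c ⇒ BAD: non-unit step

first_bad_hop = 4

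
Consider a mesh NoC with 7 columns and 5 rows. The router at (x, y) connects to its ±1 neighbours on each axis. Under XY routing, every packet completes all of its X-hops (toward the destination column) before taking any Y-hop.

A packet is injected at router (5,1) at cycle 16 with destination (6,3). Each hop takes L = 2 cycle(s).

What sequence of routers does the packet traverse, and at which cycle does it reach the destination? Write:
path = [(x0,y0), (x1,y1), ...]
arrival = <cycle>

path = [(5,1), (6,1), (6,2), (6,3)]
arrival = 22

[0] x=5 y=1 t=16
[1] x=6 y=1 t=18 →E
[2] x=6 y=2 t=20 →N
[3] x=6 y=3 t=22 →N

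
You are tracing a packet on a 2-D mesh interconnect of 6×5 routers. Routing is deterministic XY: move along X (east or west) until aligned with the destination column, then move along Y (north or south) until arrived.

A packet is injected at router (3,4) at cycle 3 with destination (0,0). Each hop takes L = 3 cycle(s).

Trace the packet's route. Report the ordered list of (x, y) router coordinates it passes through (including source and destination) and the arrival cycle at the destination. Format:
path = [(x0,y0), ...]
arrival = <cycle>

hop 0: (3,4) @ cyc 3
hop 1: (2,4) @ cyc 6  [W]
hop 2: (1,4) @ cyc 9  [W]
hop 3: (0,4) @ cyc 12  [W]
hop 4: (0,3) @ cyc 15  [S]
hop 5: (0,2) @ cyc 18  [S]
hop 6: (0,1) @ cyc 21  [S]
hop 7: (0,0) @ cyc 24  [S]

path = [(3,4), (2,4), (1,4), (0,4), (0,3), (0,2), (0,1), (0,0)]
arrival = 24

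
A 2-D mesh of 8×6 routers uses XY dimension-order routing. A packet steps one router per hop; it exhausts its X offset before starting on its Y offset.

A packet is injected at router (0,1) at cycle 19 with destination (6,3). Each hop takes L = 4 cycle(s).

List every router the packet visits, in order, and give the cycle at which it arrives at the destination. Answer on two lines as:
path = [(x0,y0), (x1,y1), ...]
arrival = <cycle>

t=19: at (0,1)
t=23: at (1,1) after E
t=27: at (2,1) after E
t=31: at (3,1) after E
t=35: at (4,1) after E
t=39: at (5,1) after E
t=43: at (6,1) after E
t=47: at (6,2) after N
t=51: at (6,3) after N

path = [(0,1), (1,1), (2,1), (3,1), (4,1), (5,1), (6,1), (6,2), (6,3)]
arrival = 51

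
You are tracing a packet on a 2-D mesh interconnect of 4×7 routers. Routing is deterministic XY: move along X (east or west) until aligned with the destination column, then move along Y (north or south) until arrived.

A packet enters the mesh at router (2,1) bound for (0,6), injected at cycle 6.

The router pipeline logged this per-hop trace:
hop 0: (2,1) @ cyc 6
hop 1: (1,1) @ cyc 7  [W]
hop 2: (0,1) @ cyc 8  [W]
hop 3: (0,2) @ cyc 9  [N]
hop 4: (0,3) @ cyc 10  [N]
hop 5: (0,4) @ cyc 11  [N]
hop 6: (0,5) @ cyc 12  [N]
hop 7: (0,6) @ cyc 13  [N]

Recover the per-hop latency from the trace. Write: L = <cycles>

L = 1

Δcyc across hop 0→1: 7 − 6 = 1.
That increment is L by definition: L = 1.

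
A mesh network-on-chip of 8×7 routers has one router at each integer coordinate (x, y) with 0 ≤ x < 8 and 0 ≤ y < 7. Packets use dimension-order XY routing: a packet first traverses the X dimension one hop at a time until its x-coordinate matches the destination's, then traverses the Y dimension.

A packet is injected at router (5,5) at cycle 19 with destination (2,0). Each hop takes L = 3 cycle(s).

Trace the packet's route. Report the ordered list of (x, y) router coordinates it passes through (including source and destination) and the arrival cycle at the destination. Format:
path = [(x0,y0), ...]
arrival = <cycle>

src (5,5)  cyc=19
W→(4,5)  cyc=22
W→(3,5)  cyc=25
W→(2,5)  cyc=28
S→(2,4)  cyc=31
S→(2,3)  cyc=34
S→(2,2)  cyc=37
S→(2,1)  cyc=40
S→(2,0)  cyc=43

path = [(5,5), (4,5), (3,5), (2,5), (2,4), (2,3), (2,2), (2,1), (2,0)]
arrival = 43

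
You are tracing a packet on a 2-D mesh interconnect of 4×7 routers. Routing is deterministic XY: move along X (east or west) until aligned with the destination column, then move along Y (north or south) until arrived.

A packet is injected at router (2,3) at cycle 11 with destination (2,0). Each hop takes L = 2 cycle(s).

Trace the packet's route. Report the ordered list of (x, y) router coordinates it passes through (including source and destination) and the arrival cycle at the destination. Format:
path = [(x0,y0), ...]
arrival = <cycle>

t=11: at (2,3)
t=13: at (2,2) after S
t=15: at (2,1) after S
t=17: at (2,0) after S

path = [(2,3), (2,2), (2,1), (2,0)]
arrival = 17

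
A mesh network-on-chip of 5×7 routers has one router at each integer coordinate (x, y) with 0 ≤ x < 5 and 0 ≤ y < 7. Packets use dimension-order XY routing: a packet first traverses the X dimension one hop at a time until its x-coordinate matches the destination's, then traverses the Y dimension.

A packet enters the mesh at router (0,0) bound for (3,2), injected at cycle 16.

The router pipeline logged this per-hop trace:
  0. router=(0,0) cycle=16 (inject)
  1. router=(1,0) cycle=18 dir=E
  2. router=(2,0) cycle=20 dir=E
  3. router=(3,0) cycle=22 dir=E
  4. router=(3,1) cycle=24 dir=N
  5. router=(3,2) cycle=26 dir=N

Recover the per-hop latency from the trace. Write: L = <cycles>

From hop 0 (16) to hop 1 (18): +2 cycles.
Per-hop latency L = Δcyc = 2.

L = 2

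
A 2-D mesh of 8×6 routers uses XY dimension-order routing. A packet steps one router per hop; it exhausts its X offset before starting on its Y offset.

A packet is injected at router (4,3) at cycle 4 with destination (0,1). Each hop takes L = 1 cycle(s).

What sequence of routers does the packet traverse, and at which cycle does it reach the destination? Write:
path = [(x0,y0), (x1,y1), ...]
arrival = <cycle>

path = [(4,3), (3,3), (2,3), (1,3), (0,3), (0,2), (0,1)]
arrival = 10

  0. router=(4,3) cycle=4 (inject)
  1. router=(3,3) cycle=5 dir=W
  2. router=(2,3) cycle=6 dir=W
  3. router=(1,3) cycle=7 dir=W
  4. router=(0,3) cycle=8 dir=W
  5. router=(0,2) cycle=9 dir=S
  6. router=(0,1) cycle=10 dir=S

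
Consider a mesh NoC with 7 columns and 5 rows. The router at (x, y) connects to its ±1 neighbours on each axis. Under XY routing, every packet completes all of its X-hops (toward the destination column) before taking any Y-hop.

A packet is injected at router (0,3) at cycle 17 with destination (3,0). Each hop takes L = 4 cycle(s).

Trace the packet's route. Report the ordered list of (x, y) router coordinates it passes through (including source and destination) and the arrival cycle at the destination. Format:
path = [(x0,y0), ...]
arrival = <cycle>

hop 0: (0,3) @ cyc 17
hop 1: (1,3) @ cyc 21  [E]
hop 2: (2,3) @ cyc 25  [E]
hop 3: (3,3) @ cyc 29  [E]
hop 4: (3,2) @ cyc 33  [S]
hop 5: (3,1) @ cyc 37  [S]
hop 6: (3,0) @ cyc 41  [S]

path = [(0,3), (1,3), (2,3), (3,3), (3,2), (3,1), (3,0)]
arrival = 41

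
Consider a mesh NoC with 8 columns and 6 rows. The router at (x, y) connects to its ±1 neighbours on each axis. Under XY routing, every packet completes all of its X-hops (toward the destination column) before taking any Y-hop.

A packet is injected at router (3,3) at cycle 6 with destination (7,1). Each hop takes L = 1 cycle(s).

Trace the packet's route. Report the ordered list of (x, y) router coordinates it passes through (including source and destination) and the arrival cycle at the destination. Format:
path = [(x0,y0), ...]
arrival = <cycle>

path = [(3,3), (4,3), (5,3), (6,3), (7,3), (7,2), (7,1)]
arrival = 12

src (3,3)  cyc=6
E→(4,3)  cyc=7
E→(5,3)  cyc=8
E→(6,3)  cyc=9
E→(7,3)  cyc=10
S→(7,2)  cyc=11
S→(7,1)  cyc=12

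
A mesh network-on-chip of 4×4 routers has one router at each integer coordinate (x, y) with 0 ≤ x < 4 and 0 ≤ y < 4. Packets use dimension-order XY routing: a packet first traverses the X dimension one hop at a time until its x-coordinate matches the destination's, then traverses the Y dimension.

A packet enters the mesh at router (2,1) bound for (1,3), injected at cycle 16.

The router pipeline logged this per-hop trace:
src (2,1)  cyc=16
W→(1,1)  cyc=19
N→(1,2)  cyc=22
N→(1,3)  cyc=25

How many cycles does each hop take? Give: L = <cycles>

Δcyc across hop 0→1: 19 − 16 = 3.
Each hop adds L, hence L = 3.

L = 3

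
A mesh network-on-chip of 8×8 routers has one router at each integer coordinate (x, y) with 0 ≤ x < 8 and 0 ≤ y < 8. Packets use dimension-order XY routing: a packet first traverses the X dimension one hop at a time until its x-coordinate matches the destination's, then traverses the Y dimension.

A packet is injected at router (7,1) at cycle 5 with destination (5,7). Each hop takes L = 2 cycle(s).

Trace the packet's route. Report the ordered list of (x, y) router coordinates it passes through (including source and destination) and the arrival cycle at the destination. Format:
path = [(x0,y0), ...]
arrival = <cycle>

path = [(7,1), (6,1), (5,1), (5,2), (5,3), (5,4), (5,5), (5,6), (5,7)]
arrival = 21

t=5: at (7,1)
t=7: at (6,1) after W
t=9: at (5,1) after W
t=11: at (5,2) after N
t=13: at (5,3) after N
t=15: at (5,4) after N
t=17: at (5,5) after N
t=19: at (5,6) after N
t=21: at (5,7) after N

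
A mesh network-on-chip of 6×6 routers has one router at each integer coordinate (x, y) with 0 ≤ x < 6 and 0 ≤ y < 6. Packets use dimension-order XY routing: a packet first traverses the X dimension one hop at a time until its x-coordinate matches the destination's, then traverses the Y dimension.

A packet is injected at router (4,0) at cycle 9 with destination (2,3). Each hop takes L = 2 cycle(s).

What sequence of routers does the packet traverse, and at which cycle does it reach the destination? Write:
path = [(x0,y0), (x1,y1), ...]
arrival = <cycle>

path = [(4,0), (3,0), (2,0), (2,1), (2,2), (2,3)]
arrival = 19

t=9: at (4,0)
t=11: at (3,0) after W
t=13: at (2,0) after W
t=15: at (2,1) after N
t=17: at (2,2) after N
t=19: at (2,3) after N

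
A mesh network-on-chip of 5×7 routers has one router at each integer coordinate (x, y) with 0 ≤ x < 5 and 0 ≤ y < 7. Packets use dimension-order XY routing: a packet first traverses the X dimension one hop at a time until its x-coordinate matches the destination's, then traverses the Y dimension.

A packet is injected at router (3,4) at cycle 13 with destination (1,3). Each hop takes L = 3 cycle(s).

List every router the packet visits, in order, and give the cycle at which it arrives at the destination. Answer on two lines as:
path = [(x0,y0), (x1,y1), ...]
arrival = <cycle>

src (3,4)  cyc=13
W→(2,4)  cyc=16
W→(1,4)  cyc=19
S→(1,3)  cyc=22

path = [(3,4), (2,4), (1,4), (1,3)]
arrival = 22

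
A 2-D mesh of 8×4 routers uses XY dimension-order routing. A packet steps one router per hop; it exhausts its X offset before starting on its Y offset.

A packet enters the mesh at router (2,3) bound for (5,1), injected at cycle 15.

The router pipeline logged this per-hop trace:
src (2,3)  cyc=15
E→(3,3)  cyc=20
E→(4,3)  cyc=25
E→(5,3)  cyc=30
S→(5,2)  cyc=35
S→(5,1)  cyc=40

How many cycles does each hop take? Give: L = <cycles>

L = 5

Δcyc across hop 0→1: 20 − 15 = 5.
That increment is L by definition: L = 5.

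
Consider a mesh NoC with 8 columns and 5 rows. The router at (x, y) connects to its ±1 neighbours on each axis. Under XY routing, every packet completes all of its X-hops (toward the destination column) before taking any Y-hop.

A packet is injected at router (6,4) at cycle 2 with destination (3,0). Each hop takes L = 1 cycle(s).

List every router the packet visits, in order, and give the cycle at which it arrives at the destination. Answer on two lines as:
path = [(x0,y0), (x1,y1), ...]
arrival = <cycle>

path = [(6,4), (5,4), (4,4), (3,4), (3,3), (3,2), (3,1), (3,0)]
arrival = 9

t=2: at (6,4)
t=3: at (5,4) after W
t=4: at (4,4) after W
t=5: at (3,4) after W
t=6: at (3,3) after S
t=7: at (3,2) after S
t=8: at (3,1) after S
t=9: at (3,0) after S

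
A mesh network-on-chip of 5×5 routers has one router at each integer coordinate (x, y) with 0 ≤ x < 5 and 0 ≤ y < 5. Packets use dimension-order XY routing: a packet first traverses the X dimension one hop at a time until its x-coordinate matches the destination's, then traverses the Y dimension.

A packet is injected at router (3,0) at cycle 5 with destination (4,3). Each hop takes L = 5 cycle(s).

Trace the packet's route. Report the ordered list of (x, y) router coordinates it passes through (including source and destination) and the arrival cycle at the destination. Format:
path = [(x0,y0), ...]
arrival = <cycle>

path = [(3,0), (4,0), (4,1), (4,2), (4,3)]
arrival = 25

hop 0: (3,0) @ cyc 5
hop 1: (4,0) @ cyc 10  [E]
hop 2: (4,1) @ cyc 15  [N]
hop 3: (4,2) @ cyc 20  [N]
hop 4: (4,3) @ cyc 25  [N]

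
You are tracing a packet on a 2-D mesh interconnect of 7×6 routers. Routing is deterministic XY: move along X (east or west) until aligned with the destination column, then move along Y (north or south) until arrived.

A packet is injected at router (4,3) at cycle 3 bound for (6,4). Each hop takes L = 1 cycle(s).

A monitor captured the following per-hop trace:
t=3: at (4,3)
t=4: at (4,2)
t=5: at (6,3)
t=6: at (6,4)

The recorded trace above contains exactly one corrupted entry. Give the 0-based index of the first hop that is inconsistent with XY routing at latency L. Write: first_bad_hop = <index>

check 1→ d=(0,-1) cyc+1: BAD: Y-move but x=4≠6

first_bad_hop = 1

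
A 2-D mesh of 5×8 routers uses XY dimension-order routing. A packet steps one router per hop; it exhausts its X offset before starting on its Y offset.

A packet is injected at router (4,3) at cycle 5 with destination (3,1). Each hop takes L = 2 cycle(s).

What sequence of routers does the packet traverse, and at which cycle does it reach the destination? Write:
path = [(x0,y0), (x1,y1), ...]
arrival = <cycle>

  0. router=(4,3) cycle=5 (inject)
  1. router=(3,3) cycle=7 dir=W
  2. router=(3,2) cycle=9 dir=S
  3. router=(3,1) cycle=11 dir=S

path = [(4,3), (3,3), (3,2), (3,1)]
arrival = 11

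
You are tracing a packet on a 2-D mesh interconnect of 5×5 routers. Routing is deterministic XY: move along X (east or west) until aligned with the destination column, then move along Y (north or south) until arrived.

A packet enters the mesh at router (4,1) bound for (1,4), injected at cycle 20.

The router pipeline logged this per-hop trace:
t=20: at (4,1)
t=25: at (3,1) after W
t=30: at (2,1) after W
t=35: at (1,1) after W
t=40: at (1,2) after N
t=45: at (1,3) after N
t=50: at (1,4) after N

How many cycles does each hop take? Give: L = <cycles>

L = 5

Between hops 0 and 1 the cycle counter advances 25 − 20 = 5.
Per-hop latency L = Δcyc = 5.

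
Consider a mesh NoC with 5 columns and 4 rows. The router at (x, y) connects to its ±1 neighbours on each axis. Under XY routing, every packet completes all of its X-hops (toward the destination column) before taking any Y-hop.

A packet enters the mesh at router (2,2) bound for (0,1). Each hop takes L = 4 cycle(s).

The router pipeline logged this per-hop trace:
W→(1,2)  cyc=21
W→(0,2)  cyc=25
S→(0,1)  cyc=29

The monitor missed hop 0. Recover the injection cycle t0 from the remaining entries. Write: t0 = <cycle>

At hop 1 the cycle is 21; in general cyc_k = t0 + kL.
So t0 = 21 − 1·4 = 17.

t0 = 17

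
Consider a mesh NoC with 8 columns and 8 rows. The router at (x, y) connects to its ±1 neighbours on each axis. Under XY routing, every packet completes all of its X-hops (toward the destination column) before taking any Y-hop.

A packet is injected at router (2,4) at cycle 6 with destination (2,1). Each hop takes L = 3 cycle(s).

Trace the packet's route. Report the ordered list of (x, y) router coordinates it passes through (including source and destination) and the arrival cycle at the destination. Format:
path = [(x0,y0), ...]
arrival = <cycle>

t=6: at (2,4)
t=9: at (2,3) after S
t=12: at (2,2) after S
t=15: at (2,1) after S

path = [(2,4), (2,3), (2,2), (2,1)]
arrival = 15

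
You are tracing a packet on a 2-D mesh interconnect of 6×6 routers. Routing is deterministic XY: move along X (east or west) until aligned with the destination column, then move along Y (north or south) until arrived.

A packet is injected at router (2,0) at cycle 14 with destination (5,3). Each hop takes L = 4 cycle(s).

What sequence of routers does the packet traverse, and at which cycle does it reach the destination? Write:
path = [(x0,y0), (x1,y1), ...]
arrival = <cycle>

[0] x=2 y=0 t=14
[1] x=3 y=0 t=18 →E
[2] x=4 y=0 t=22 →E
[3] x=5 y=0 t=26 →E
[4] x=5 y=1 t=30 →N
[5] x=5 y=2 t=34 →N
[6] x=5 y=3 t=38 →N

path = [(2,0), (3,0), (4,0), (5,0), (5,1), (5,2), (5,3)]
arrival = 38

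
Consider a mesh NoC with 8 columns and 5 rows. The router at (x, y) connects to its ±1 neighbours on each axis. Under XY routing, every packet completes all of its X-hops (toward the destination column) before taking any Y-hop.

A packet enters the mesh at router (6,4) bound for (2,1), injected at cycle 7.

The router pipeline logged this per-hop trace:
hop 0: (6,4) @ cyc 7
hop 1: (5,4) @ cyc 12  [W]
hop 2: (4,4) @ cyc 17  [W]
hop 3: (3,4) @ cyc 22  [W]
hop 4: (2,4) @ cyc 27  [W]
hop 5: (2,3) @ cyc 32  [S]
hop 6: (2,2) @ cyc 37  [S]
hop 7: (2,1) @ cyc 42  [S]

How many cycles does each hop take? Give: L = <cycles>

L = 5

Δcyc across hop 0→1: 12 − 7 = 5.
One hop costs L cycles, so L = 5.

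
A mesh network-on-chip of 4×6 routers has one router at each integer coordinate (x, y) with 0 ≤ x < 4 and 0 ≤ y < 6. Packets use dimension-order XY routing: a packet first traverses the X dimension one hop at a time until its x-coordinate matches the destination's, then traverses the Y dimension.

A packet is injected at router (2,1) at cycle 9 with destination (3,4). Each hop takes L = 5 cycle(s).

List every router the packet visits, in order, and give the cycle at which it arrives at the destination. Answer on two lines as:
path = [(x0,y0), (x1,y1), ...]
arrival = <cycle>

path = [(2,1), (3,1), (3,2), (3,3), (3,4)]
arrival = 29

hop 0: (2,1) @ cyc 9
hop 1: (3,1) @ cyc 14  [E]
hop 2: (3,2) @ cyc 19  [N]
hop 3: (3,3) @ cyc 24  [N]
hop 4: (3,4) @ cyc 29  [N]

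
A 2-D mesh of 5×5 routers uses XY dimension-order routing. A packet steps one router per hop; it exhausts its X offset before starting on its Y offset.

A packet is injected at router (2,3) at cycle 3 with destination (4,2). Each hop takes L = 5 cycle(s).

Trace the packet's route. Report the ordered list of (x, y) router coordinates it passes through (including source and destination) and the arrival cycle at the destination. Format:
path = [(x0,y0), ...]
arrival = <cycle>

t=3: at (2,3)
t=8: at (3,3) after E
t=13: at (4,3) after E
t=18: at (4,2) after S

path = [(2,3), (3,3), (4,3), (4,2)]
arrival = 18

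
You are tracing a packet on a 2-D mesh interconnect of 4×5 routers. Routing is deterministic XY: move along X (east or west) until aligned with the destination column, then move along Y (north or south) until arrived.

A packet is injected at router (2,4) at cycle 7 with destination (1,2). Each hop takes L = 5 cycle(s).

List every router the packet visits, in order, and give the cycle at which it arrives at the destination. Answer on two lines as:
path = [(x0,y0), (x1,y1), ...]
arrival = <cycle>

path = [(2,4), (1,4), (1,3), (1,2)]
arrival = 22

t=7: at (2,4)
t=12: at (1,4) after W
t=17: at (1,3) after S
t=22: at (1,2) after S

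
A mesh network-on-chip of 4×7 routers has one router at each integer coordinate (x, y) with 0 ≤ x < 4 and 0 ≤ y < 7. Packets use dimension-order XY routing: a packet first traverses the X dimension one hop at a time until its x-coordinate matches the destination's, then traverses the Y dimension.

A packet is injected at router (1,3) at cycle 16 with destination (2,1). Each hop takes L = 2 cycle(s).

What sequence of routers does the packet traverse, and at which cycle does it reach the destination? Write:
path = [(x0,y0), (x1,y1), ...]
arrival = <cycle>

path = [(1,3), (2,3), (2,2), (2,1)]
arrival = 22

  0. router=(1,3) cycle=16 (inject)
  1. router=(2,3) cycle=18 dir=E
  2. router=(2,2) cycle=20 dir=S
  3. router=(2,1) cycle=22 dir=S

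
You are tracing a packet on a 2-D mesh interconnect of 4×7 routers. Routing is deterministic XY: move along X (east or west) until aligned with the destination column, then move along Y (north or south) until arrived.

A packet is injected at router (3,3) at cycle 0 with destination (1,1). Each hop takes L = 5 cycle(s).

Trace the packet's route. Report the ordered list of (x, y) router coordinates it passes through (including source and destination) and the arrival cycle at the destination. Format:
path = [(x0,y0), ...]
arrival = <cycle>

path = [(3,3), (2,3), (1,3), (1,2), (1,1)]
arrival = 20

hop 0: (3,3) @ cyc 0
hop 1: (2,3) @ cyc 5  [W]
hop 2: (1,3) @ cyc 10  [W]
hop 3: (1,2) @ cyc 15  [S]
hop 4: (1,1) @ cyc 20  [S]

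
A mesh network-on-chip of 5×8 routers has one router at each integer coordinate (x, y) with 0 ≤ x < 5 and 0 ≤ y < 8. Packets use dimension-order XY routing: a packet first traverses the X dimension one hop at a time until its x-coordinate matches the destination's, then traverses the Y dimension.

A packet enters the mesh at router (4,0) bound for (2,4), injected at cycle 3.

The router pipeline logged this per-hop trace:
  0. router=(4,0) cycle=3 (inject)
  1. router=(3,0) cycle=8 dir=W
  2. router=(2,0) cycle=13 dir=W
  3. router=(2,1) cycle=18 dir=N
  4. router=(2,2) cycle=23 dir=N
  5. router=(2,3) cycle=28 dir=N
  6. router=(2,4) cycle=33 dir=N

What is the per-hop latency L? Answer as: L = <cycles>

Between hops 0 and 1 the cycle counter advances 8 − 3 = 5.
Each hop adds L, hence L = 5.

L = 5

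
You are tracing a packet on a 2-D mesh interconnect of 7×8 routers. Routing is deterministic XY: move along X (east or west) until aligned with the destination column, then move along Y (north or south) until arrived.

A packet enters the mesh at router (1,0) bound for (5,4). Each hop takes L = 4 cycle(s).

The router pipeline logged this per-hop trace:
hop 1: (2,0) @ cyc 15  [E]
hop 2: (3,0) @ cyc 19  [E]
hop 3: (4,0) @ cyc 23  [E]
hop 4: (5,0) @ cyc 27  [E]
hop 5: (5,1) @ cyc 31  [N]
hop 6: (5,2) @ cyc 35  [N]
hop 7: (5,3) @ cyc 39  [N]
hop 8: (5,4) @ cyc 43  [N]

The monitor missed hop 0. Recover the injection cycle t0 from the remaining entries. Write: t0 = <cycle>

t0 = 11

At hop 1 the cycle is 15; in general cyc_k = t0 + kL.
t0 = cyc[1] − L = 15 − 4 = 11.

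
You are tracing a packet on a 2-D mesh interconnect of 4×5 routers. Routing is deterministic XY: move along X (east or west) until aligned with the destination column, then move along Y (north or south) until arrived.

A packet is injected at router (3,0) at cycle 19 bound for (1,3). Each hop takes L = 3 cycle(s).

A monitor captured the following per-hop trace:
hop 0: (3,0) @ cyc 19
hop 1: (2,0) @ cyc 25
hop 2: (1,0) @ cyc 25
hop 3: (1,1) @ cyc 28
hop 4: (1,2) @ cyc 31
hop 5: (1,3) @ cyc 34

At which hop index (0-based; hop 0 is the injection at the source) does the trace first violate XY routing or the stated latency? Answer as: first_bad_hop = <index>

hop 1: step (-1,+0), +6 cyc — BAD: Δcyc=6≠L

first_bad_hop = 1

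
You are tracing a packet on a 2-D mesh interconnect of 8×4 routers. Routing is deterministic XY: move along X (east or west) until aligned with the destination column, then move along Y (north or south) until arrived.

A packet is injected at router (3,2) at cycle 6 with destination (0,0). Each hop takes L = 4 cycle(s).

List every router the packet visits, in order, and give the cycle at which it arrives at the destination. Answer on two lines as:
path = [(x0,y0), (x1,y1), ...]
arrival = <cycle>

t=6: at (3,2)
t=10: at (2,2) after W
t=14: at (1,2) after W
t=18: at (0,2) after W
t=22: at (0,1) after S
t=26: at (0,0) after S

path = [(3,2), (2,2), (1,2), (0,2), (0,1), (0,0)]
arrival = 26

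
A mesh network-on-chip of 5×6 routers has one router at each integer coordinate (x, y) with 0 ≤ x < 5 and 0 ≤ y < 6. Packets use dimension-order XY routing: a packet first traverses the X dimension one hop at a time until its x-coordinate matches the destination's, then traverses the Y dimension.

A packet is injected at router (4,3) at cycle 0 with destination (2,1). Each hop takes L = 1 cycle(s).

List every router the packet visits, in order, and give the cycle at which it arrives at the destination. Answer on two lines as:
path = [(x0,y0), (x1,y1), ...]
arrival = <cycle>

path = [(4,3), (3,3), (2,3), (2,2), (2,1)]
arrival = 4

t=0: at (4,3)
t=1: at (3,3) after W
t=2: at (2,3) after W
t=3: at (2,2) after S
t=4: at (2,1) after S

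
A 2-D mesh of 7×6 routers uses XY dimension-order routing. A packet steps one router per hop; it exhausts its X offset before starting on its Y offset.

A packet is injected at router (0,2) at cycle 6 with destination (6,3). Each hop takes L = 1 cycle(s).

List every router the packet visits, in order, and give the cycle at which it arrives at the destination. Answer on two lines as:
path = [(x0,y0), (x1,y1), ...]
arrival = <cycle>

#0 — 0,2 | c6
#1 — 1,2 | c7 | E
#2 — 2,2 | c8 | E
#3 — 3,2 | c9 | E
#4 — 4,2 | c10 | E
#5 — 5,2 | c11 | E
#6 — 6,2 | c12 | E
#7 — 6,3 | c13 | N

path = [(0,2), (1,2), (2,2), (3,2), (4,2), (5,2), (6,2), (6,3)]
arrival = 13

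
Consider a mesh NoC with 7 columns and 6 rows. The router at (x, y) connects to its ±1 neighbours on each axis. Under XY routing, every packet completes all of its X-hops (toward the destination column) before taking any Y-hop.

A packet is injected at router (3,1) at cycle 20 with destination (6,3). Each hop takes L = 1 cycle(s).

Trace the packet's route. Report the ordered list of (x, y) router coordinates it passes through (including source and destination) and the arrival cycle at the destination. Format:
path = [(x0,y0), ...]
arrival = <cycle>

path = [(3,1), (4,1), (5,1), (6,1), (6,2), (6,3)]
arrival = 25

src (3,1)  cyc=20
E→(4,1)  cyc=21
E→(5,1)  cyc=22
E→(6,1)  cyc=23
N→(6,2)  cyc=24
N→(6,3)  cyc=25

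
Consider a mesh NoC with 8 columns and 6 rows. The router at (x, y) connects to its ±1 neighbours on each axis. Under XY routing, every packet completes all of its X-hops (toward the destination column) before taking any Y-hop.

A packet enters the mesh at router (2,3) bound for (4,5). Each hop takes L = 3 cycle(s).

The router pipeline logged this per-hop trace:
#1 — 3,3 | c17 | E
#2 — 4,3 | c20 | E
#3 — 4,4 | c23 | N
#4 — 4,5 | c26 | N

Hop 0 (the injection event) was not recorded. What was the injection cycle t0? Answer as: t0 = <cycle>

The first recorded entry is hop 1 at cycle 17.
Subtract one hop: t0 = 17 − 3 = 14.

t0 = 14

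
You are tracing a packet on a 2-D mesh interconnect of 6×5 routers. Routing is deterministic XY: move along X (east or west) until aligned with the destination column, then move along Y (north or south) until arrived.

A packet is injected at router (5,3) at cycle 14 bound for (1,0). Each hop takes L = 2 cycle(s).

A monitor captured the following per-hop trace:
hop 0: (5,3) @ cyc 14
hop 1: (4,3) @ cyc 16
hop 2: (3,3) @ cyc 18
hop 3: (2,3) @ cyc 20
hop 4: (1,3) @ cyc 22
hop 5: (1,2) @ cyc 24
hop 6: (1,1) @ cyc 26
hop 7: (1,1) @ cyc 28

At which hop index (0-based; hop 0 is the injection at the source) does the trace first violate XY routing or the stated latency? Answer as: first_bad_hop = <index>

first_bad_hop = 7

check 1→ d=(-1,0) cyc+2: ok
check 2→ d=(-1,0) cyc+2: ok
check 3→ d=(-1,0) cyc+2: ok
check 4→ d=(-1,0) cyc+2: ok
check 5→ d=(0,-1) cyc+2: ok
check 6→ d=(0,-1) cyc+2: ok
check 7→ d=(0,0) cyc+2: BAD: non-unit step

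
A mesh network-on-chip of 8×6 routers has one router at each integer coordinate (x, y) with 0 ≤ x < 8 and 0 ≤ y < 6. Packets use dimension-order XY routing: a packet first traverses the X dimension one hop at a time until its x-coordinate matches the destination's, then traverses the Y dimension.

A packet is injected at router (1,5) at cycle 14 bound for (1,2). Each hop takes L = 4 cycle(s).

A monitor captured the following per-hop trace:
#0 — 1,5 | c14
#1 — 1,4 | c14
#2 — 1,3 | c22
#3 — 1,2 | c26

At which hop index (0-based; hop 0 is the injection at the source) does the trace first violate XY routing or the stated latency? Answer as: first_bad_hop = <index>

first_bad_hop = 1

check 1→ d=(0,-1) cyc+0: BAD: Δcyc=0≠L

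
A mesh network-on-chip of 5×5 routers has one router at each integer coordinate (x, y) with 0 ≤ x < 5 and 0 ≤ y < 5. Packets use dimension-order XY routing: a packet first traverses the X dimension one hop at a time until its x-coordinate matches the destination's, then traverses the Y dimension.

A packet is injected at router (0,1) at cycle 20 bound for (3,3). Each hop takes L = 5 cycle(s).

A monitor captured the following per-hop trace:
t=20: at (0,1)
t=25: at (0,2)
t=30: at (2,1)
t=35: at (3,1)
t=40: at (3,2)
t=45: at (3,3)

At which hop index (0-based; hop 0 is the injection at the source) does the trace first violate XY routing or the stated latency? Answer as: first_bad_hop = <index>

[1] (+0,+1) / 5c ⇒ BAD: Y-move but x=0≠3

first_bad_hop = 1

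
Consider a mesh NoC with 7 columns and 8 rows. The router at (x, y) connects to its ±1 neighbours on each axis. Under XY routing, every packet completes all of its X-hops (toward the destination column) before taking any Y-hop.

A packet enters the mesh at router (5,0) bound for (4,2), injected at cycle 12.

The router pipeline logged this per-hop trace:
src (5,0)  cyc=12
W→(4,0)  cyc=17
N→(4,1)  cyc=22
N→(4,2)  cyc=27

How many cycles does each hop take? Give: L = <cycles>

L = 5

Between hops 0 and 1 the cycle counter advances 17 − 12 = 5.
One hop costs L cycles, so L = 5.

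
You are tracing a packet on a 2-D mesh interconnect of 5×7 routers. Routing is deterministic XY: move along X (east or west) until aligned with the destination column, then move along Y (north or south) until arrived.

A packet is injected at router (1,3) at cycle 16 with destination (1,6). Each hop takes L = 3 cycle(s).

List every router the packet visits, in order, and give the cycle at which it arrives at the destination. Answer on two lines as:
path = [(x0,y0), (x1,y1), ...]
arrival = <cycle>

hop 0: (1,3) @ cyc 16
hop 1: (1,4) @ cyc 19  [N]
hop 2: (1,5) @ cyc 22  [N]
hop 3: (1,6) @ cyc 25  [N]

path = [(1,3), (1,4), (1,5), (1,6)]
arrival = 25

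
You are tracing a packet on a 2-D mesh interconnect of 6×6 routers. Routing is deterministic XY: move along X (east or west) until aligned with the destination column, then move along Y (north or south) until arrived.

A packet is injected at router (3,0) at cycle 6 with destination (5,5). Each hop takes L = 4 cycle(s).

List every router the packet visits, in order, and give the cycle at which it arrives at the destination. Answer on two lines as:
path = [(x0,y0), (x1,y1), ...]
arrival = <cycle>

t=6: at (3,0)
t=10: at (4,0) after E
t=14: at (5,0) after E
t=18: at (5,1) after N
t=22: at (5,2) after N
t=26: at (5,3) after N
t=30: at (5,4) after N
t=34: at (5,5) after N

path = [(3,0), (4,0), (5,0), (5,1), (5,2), (5,3), (5,4), (5,5)]
arrival = 34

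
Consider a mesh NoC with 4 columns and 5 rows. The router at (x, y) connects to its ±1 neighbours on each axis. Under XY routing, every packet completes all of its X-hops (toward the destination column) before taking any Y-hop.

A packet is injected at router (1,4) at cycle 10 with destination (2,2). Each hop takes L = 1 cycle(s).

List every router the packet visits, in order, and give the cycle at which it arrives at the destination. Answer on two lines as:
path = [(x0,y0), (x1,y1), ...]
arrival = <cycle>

path = [(1,4), (2,4), (2,3), (2,2)]
arrival = 13

hop 0: (1,4) @ cyc 10
hop 1: (2,4) @ cyc 11  [E]
hop 2: (2,3) @ cyc 12  [S]
hop 3: (2,2) @ cyc 13  [S]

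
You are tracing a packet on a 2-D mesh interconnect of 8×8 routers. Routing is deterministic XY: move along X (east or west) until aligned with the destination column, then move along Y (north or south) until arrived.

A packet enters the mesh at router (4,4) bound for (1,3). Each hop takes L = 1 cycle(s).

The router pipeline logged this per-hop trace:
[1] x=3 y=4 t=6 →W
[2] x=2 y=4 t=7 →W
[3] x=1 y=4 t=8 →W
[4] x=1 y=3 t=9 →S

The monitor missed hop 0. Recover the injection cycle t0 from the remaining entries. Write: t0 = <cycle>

Hop 1 reached at cycle 6; hop k is at t0 + k·L.
Therefore t0 = 6 − L = 5.

t0 = 5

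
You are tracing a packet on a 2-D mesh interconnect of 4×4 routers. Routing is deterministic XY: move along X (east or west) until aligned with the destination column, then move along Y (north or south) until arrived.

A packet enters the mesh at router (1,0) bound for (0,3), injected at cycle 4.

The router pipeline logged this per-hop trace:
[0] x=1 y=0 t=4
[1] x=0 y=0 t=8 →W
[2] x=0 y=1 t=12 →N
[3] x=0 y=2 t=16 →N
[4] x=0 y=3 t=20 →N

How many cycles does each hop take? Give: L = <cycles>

L = 4

cyc[1] − cyc[0] = 8 − 4 = 4.
Per-hop latency L = Δcyc = 4.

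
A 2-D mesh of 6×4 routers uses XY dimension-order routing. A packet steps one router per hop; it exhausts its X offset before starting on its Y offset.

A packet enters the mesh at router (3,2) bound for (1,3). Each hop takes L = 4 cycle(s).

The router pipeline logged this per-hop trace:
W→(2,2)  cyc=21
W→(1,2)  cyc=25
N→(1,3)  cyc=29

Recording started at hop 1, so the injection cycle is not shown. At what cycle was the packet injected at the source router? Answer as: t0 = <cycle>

At hop 1 the cycle is 21; in general cyc_k = t0 + kL.
Subtract one hop: t0 = 21 − 4 = 17.

t0 = 17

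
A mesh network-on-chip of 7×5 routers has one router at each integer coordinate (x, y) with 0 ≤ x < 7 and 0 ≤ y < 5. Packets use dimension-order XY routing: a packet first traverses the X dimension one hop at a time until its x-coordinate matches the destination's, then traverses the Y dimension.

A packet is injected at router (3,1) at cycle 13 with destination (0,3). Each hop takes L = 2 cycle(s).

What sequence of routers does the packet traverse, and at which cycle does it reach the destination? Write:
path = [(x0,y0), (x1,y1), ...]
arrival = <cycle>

  0. router=(3,1) cycle=13 (inject)
  1. router=(2,1) cycle=15 dir=W
  2. router=(1,1) cycle=17 dir=W
  3. router=(0,1) cycle=19 dir=W
  4. router=(0,2) cycle=21 dir=N
  5. router=(0,3) cycle=23 dir=N

path = [(3,1), (2,1), (1,1), (0,1), (0,2), (0,3)]
arrival = 23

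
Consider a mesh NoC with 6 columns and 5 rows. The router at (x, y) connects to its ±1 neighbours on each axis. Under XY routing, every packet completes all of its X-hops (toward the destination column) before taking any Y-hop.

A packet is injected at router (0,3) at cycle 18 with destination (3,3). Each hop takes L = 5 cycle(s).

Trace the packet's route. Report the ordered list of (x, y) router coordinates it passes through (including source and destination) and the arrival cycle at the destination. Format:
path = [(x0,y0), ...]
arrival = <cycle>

hop 0: (0,3) @ cyc 18
hop 1: (1,3) @ cyc 23  [E]
hop 2: (2,3) @ cyc 28  [E]
hop 3: (3,3) @ cyc 33  [E]

path = [(0,3), (1,3), (2,3), (3,3)]
arrival = 33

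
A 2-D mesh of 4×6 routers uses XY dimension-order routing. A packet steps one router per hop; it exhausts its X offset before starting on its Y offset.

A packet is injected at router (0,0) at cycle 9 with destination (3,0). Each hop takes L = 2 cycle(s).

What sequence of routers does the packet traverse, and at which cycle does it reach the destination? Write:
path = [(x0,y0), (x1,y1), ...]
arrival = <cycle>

t=9: at (0,0)
t=11: at (1,0) after E
t=13: at (2,0) after E
t=15: at (3,0) after E

path = [(0,0), (1,0), (2,0), (3,0)]
arrival = 15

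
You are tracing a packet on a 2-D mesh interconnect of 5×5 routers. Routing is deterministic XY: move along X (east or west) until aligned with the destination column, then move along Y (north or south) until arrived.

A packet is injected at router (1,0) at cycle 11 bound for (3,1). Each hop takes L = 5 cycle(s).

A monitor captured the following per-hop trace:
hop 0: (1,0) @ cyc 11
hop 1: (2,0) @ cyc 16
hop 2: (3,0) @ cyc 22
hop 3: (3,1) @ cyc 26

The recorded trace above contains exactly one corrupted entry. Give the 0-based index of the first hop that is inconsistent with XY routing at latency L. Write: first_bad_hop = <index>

[1] (+1,+0) / 5c ⇒ ok
[2] (+1,+0) / 6c ⇒ BAD: Δcyc=6≠L

first_bad_hop = 2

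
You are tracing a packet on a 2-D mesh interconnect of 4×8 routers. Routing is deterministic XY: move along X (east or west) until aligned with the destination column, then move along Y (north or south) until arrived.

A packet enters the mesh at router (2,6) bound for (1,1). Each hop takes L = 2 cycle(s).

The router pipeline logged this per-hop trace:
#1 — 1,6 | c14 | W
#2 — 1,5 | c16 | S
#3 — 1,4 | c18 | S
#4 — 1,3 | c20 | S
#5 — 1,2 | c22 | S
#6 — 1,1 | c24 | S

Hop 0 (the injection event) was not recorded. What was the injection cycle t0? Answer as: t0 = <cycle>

t0 = 12

At hop 1 the cycle is 14; in general cyc_k = t0 + kL.
Subtract one hop: t0 = 14 − 2 = 12.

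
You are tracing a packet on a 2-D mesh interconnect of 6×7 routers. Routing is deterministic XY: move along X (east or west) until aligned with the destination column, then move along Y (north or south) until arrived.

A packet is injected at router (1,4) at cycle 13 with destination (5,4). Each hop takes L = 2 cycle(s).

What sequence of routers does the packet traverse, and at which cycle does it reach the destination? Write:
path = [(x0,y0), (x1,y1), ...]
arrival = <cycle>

  0. router=(1,4) cycle=13 (inject)
  1. router=(2,4) cycle=15 dir=E
  2. router=(3,4) cycle=17 dir=E
  3. router=(4,4) cycle=19 dir=E
  4. router=(5,4) cycle=21 dir=E

path = [(1,4), (2,4), (3,4), (4,4), (5,4)]
arrival = 21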